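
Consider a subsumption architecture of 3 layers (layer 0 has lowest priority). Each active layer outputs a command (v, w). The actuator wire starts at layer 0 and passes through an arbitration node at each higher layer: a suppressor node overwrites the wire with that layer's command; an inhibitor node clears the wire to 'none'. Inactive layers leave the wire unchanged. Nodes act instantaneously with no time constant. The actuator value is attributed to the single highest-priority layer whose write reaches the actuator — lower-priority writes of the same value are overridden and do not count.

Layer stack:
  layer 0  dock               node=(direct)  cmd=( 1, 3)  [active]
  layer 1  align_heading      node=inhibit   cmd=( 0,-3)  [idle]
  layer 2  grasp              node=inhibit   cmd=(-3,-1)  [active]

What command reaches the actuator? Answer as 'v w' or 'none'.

none

L0 dock: active, feeds wire = (1, 3)
L1 align_heading: idle → wire stays (1, 3)
L2 grasp: active, inhibitor → wire = none
actuator = none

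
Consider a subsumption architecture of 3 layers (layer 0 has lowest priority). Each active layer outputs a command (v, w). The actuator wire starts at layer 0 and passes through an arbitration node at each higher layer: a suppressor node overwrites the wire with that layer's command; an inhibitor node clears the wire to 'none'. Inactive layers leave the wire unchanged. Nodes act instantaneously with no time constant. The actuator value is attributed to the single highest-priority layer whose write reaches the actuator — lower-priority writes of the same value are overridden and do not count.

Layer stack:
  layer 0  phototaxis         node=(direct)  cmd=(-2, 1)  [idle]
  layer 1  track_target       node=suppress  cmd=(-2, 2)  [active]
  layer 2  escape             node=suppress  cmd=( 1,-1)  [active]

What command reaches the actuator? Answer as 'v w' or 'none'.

1 -1

L0 phototaxis: idle → wire = none
L1 track_target: active, suppressor → wire = (-2, 2)
L2 escape: active, suppressor → wire = (1, -1)
actuator = (1, -1)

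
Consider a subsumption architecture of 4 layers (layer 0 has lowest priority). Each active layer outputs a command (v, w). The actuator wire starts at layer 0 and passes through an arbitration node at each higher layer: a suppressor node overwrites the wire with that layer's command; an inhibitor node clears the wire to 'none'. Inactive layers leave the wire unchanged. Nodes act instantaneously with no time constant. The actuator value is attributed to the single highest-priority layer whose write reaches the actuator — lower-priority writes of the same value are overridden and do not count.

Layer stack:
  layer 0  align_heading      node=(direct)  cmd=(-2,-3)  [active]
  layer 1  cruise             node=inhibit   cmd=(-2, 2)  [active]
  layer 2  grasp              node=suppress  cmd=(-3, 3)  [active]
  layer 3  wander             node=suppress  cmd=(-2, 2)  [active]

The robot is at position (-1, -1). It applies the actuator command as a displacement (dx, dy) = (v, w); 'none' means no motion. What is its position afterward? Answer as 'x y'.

[0] align_heading on; wire := (-2, -3)
[1] cruise on (inhibit); wire := none
[2] grasp on (suppress); wire := (-3, 3)
[3] wander on (suppress); wire := (-2, 2)
output (-2, 2)
position: (-1, -1) + (-2, 2) = (-3, 1)

-3 1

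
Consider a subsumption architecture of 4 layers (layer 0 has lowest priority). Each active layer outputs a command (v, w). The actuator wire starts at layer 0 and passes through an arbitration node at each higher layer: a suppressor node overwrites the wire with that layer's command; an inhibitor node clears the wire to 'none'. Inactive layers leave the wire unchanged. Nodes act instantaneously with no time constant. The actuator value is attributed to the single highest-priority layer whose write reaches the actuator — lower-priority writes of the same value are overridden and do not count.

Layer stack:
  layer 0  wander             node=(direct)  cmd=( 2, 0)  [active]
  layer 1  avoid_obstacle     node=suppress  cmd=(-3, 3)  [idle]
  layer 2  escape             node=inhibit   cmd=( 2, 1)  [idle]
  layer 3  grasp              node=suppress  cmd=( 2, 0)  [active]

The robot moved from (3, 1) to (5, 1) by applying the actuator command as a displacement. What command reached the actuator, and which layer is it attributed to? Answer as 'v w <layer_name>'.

2 0 grasp

displacement = (5, 1) − (3, 1) = (2, 0)
layer 0 (wander) active — direct: (2, 0)
layer 1 (avoid_obstacle) idle — unchanged: (2, 0)
layer 2 (escape) idle — unchanged: (2, 0)
layer 3 (grasp) active — suppresses: (2, 0)
→ actuator (2, 0) — from layer 3 (grasp)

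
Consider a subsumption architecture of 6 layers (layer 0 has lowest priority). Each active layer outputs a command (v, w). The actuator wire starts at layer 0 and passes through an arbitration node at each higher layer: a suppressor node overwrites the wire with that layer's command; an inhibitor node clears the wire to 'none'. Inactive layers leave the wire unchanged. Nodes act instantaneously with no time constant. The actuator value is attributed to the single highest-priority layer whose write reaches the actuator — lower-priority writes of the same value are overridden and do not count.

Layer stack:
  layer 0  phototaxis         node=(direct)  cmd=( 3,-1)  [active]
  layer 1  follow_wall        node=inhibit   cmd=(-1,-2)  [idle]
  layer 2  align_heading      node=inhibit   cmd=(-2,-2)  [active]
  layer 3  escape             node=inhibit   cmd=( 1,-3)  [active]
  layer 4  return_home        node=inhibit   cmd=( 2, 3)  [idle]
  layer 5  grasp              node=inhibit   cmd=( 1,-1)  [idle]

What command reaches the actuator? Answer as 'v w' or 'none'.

layer 0 (phototaxis) active — direct: (3, -1)
layer 1 (follow_wall) idle — unchanged: (3, -1)
layer 2 (align_heading) active — inhibits: none
layer 3 (escape) active — inhibits: none
layer 4 (return_home) idle — unchanged: none
layer 5 (grasp) idle — unchanged: none
→ actuator none

none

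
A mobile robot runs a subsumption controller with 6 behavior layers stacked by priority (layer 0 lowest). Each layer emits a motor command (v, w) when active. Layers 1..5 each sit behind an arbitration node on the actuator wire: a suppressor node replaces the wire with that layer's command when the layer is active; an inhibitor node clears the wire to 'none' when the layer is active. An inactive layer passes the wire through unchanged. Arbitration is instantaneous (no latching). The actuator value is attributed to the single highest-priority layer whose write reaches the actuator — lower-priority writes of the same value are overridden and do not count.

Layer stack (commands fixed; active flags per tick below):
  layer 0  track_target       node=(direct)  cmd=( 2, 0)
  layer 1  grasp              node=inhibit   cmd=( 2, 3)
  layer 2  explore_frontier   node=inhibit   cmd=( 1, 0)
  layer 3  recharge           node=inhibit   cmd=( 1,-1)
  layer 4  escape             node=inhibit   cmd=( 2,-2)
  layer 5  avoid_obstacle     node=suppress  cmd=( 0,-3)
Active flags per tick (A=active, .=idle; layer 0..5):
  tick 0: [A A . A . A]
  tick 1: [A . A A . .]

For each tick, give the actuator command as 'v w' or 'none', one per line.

0 -3
none

tick 0:
  [0] track_target on; wire := (2, 0)
  [1] grasp on (inhibit); wire := none
  [2] explore_frontier off; pass none
  [3] recharge on (inhibit); wire := none
  [4] escape off; pass none
  [5] avoid_obstacle on (suppress); wire := (0, -3)
  output (0, -3)
tick 1:
  [0] track_target on; wire := (2, 0)
  [1] grasp off; pass (2, 0)
  [2] explore_frontier on (inhibit); wire := none
  [3] recharge on (inhibit); wire := none
  [4] escape off; pass none
  [5] avoid_obstacle off; pass none
  output none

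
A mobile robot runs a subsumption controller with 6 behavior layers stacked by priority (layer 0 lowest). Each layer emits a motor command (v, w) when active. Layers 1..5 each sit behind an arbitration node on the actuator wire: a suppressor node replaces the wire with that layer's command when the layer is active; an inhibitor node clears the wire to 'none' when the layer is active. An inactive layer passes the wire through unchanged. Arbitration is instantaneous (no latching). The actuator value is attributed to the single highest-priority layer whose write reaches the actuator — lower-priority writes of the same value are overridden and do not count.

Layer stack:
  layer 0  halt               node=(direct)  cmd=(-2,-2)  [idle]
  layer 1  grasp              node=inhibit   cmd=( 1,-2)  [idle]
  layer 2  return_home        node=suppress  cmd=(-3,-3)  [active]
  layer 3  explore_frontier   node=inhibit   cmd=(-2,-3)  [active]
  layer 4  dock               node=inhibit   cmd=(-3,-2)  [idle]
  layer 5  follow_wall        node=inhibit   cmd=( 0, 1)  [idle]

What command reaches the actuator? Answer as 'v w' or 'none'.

none

L0 halt: idle → wire = none
L1 grasp: idle → wire stays none
L2 return_home: active, suppressor → wire = (-3, -3)
L3 explore_frontier: active, inhibitor → wire = none
L4 dock: idle → wire stays none
L5 follow_wall: idle → wire stays none
actuator = none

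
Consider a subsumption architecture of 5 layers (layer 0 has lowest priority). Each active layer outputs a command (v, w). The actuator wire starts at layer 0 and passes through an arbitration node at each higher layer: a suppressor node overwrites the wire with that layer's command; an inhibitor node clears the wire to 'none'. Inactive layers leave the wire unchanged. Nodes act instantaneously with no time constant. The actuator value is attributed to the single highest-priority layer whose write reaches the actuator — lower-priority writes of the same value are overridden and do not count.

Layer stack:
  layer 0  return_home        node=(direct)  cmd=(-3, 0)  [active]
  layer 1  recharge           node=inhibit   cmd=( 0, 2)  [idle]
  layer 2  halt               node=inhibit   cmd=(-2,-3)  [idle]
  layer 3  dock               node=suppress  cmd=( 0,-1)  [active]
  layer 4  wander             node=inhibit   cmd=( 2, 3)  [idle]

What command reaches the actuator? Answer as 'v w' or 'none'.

layer 0 (return_home) active — direct: (-3, 0)
layer 1 (recharge) idle — unchanged: (-3, 0)
layer 2 (halt) idle — unchanged: (-3, 0)
layer 3 (dock) active — suppresses: (0, -1)
layer 4 (wander) idle — unchanged: (0, -1)
→ actuator (0, -1)

0 -1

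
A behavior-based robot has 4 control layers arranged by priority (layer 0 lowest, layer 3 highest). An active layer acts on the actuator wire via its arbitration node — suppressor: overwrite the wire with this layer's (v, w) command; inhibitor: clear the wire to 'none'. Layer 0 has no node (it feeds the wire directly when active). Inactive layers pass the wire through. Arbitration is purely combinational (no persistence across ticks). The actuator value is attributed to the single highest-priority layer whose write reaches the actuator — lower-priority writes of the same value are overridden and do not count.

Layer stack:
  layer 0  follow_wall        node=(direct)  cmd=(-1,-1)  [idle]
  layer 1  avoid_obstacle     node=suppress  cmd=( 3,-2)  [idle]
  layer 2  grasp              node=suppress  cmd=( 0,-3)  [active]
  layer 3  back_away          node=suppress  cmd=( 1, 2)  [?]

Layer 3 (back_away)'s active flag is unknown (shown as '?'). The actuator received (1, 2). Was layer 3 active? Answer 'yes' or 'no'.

yes

If layer 3 is active=yes:
  actuator would be (1, 2)
If layer 3 is active=no:
  actuator would be (0, -3)
Observed (1, 2), so layer 3 was active.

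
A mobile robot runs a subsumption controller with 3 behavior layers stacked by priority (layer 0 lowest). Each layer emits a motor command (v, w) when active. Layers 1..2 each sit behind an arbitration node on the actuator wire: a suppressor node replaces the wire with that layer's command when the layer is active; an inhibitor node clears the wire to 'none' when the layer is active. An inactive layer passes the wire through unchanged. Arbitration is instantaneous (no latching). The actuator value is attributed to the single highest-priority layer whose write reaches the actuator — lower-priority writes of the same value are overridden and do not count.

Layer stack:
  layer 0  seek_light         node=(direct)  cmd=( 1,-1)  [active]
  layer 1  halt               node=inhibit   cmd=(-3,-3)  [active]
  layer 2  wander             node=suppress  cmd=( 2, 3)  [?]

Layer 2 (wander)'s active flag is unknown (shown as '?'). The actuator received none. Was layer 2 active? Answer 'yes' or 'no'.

If layer 2 is active=yes:
  actuator would be (2, 3)
If layer 2 is active=no:
  actuator would be none
Observed none, so layer 2 was idle.

no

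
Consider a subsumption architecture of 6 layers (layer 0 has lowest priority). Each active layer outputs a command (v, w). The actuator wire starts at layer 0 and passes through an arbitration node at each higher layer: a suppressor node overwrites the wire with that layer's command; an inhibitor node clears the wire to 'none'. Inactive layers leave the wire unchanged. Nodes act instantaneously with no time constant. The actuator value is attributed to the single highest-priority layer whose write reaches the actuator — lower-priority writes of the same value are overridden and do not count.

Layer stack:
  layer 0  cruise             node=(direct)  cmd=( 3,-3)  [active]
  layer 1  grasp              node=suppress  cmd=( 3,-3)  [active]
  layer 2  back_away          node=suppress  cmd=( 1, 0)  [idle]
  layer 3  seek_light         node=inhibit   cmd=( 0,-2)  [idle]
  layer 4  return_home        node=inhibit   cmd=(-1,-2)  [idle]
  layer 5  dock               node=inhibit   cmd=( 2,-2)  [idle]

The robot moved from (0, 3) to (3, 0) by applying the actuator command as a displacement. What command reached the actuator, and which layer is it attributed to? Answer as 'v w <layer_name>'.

3 -3 grasp

displacement = (3, 0) − (0, 3) = (3, -3)
L0 cruise: active, feeds wire = (3, -3)
L1 grasp: active, suppressor → wire = (3, -3)
L2 back_away: idle → wire stays (3, -3)
L3 seek_light: idle → wire stays (3, -3)
L4 return_home: idle → wire stays (3, -3)
L5 dock: idle → wire stays (3, -3)
actuator = (3, -3) — from layer 1 (grasp)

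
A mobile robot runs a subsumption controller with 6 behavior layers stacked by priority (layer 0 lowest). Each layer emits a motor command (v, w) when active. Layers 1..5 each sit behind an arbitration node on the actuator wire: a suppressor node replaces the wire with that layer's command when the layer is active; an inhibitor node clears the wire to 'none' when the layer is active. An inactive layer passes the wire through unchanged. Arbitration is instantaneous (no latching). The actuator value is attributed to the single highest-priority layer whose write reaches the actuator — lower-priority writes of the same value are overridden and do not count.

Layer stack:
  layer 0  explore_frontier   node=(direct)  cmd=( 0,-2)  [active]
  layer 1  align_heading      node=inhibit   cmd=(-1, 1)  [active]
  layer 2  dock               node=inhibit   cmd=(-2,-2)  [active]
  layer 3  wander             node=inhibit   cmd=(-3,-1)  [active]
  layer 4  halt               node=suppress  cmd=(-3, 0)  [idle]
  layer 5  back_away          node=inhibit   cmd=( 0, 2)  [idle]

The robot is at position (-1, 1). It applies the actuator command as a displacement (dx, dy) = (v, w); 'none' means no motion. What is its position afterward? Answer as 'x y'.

-1 1

[0] explore_frontier on; wire := (0, -2)
[1] align_heading on (inhibit); wire := none
[2] dock on (inhibit); wire := none
[3] wander on (inhibit); wire := none
[4] halt off; pass none
[5] back_away off; pass none
output none
position: (-1, 1) + none = (-1, 1)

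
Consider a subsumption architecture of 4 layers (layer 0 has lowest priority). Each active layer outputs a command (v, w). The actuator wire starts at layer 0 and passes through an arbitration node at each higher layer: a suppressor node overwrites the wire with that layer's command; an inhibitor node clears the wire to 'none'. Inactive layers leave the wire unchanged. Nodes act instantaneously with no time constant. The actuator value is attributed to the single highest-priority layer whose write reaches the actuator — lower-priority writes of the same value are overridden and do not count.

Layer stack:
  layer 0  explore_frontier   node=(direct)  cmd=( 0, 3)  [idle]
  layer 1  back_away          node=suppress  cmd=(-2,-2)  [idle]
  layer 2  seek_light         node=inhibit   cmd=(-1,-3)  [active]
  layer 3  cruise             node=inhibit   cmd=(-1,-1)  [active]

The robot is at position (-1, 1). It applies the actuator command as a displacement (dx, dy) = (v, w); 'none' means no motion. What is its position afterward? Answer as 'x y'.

L0 explore_frontier: idle → wire = none
L1 back_away: idle → wire stays none
L2 seek_light: active, inhibitor → wire = none
L3 cruise: active, inhibitor → wire = none
actuator = none
position: (-1, 1) + none = (-1, 1)

-1 1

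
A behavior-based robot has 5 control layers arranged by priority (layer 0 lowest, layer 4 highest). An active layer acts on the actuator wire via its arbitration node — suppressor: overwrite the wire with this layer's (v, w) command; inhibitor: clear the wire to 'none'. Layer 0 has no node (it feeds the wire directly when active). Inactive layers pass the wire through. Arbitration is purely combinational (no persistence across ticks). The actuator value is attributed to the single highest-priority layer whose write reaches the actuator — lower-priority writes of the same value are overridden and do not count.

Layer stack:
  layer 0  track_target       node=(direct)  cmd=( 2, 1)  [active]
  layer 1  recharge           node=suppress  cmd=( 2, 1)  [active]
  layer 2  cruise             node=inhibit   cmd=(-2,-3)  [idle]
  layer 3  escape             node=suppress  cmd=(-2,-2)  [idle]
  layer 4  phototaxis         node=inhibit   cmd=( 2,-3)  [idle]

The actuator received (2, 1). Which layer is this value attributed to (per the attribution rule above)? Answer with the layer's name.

recharge

L0 track_target: active, feeds wire = (2, 1)
L1 recharge: active, suppressor → wire = (2, 1)
L2 cruise: idle → wire stays (2, 1)
L3 escape: idle → wire stays (2, 1)
L4 phototaxis: idle → wire stays (2, 1)
actuator = (2, 1)
last writer: layer 1 = recharge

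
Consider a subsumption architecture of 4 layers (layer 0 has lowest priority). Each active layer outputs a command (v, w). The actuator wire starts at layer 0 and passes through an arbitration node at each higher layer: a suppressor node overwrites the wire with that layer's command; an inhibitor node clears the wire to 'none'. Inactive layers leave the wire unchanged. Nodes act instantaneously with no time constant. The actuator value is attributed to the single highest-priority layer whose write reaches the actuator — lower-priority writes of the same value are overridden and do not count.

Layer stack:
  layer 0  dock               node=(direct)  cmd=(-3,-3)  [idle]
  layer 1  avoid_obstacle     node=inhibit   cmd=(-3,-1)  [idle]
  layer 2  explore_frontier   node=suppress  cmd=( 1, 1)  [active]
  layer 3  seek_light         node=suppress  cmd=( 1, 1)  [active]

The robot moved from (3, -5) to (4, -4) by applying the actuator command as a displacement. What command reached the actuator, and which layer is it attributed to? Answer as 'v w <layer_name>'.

1 1 seek_light

displacement = (4, -4) − (3, -5) = (1, 1)
[0] dock off; wire := none
[1] avoid_obstacle off; pass none
[2] explore_frontier on (suppress); wire := (1, 1)
[3] seek_light on (suppress); wire := (1, 1)
output (1, 1) — from layer 3 (seek_light)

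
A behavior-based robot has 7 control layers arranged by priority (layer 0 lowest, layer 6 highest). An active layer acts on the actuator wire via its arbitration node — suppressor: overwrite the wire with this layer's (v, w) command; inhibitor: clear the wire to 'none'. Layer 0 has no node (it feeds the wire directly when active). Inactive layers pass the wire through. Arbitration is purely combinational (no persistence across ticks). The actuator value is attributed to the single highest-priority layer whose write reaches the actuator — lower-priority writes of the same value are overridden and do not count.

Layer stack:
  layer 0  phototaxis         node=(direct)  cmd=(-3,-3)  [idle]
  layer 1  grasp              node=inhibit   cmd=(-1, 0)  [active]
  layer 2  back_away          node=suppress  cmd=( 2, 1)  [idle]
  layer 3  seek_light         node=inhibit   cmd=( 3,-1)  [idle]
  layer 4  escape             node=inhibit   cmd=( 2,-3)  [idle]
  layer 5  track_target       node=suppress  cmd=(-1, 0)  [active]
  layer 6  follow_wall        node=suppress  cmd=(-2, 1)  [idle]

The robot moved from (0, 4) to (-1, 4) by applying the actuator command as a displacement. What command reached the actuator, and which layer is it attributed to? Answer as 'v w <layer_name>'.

-1 0 track_target

displacement = (-1, 4) − (0, 4) = (-1, 0)
layer 0 (phototaxis) idle — none
layer 1 (grasp) active — inhibits: none
layer 2 (back_away) idle — unchanged: none
layer 3 (seek_light) idle — unchanged: none
layer 4 (escape) idle — unchanged: none
layer 5 (track_target) active — suppresses: (-1, 0)
layer 6 (follow_wall) idle — unchanged: (-1, 0)
→ actuator (-1, 0) — from layer 5 (track_target)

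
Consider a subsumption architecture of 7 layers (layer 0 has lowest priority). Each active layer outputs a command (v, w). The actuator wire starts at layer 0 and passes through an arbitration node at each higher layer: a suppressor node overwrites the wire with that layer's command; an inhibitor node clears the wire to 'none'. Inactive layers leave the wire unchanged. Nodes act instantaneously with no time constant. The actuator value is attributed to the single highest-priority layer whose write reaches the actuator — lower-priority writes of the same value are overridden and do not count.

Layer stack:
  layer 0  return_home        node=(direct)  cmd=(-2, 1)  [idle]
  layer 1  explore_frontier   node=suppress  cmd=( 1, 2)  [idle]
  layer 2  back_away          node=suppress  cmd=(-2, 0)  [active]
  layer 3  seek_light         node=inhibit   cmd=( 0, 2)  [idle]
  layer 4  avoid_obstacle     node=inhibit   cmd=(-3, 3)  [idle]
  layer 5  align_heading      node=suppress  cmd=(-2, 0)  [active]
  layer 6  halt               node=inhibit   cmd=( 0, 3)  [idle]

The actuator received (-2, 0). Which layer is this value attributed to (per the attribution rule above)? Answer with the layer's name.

L0 return_home: idle → wire = none
L1 explore_frontier: idle → wire stays none
L2 back_away: active, suppressor → wire = (-2, 0)
L3 seek_light: idle → wire stays (-2, 0)
L4 avoid_obstacle: idle → wire stays (-2, 0)
L5 align_heading: active, suppressor → wire = (-2, 0)
L6 halt: idle → wire stays (-2, 0)
actuator = (-2, 0)
last writer: layer 5 = align_heading

align_heading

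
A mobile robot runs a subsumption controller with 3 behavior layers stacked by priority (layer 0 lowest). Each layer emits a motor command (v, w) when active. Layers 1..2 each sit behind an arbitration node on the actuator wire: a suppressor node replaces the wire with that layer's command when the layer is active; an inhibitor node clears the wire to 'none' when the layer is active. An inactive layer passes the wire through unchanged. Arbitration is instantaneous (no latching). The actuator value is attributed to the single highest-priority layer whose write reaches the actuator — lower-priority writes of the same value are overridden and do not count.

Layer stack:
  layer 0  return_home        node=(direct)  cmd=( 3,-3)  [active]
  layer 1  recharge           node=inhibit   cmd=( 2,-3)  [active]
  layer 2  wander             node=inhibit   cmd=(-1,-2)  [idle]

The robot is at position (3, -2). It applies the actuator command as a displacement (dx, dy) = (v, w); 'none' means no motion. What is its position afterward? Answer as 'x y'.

L0 return_home: active, feeds wire = (3, -3)
L1 recharge: active, inhibitor → wire = none
L2 wander: idle → wire stays none
actuator = none
position: (3, -2) + none = (3, -2)

3 -2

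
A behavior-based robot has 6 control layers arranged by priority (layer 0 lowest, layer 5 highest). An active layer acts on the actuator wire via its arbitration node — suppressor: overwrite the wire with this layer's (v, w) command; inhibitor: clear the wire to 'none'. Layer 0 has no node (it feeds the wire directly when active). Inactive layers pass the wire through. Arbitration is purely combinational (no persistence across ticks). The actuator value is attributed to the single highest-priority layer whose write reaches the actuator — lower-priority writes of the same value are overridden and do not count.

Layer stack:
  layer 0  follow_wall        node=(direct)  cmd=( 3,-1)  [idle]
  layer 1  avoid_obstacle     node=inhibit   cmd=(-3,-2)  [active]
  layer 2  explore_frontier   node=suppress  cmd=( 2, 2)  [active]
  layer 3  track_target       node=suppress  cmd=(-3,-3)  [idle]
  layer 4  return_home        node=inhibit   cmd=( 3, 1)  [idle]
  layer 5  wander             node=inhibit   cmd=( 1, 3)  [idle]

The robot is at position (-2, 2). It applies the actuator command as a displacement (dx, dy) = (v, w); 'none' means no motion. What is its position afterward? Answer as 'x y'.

L0 follow_wall: idle → wire = none
L1 avoid_obstacle: active, inhibitor → wire = none
L2 explore_frontier: active, suppressor → wire = (2, 2)
L3 track_target: idle → wire stays (2, 2)
L4 return_home: idle → wire stays (2, 2)
L5 wander: idle → wire stays (2, 2)
actuator = (2, 2)
position: (-2, 2) + (2, 2) = (0, 4)

0 4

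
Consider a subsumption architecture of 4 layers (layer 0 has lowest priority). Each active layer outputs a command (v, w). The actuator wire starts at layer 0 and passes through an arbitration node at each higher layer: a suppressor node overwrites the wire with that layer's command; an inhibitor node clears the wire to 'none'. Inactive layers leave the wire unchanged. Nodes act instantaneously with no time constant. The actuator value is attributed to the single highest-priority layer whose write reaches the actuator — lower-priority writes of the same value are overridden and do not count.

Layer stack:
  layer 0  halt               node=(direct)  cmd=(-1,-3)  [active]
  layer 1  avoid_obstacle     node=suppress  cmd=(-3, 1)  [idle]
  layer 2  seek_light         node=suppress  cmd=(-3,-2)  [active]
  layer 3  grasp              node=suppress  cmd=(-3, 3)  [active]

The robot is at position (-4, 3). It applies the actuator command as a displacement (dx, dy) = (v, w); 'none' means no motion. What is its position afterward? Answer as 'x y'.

L0 halt: active, feeds wire = (-1, -3)
L1 avoid_obstacle: idle → wire stays (-1, -3)
L2 seek_light: active, suppressor → wire = (-3, -2)
L3 grasp: active, suppressor → wire = (-3, 3)
actuator = (-3, 3)
position: (-4, 3) + (-3, 3) = (-7, 6)

-7 6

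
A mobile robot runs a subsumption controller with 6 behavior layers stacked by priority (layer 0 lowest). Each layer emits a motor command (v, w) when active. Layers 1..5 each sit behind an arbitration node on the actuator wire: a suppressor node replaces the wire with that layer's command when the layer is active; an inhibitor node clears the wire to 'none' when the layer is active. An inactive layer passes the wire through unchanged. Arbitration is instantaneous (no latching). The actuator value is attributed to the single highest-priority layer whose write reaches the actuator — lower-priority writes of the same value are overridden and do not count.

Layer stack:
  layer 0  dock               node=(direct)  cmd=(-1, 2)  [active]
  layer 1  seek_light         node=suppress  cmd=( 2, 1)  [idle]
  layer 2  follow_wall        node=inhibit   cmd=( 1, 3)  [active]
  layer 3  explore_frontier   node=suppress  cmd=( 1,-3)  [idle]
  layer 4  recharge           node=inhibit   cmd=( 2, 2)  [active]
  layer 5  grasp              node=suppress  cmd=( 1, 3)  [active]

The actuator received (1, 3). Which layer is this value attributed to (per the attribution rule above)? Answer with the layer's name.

[0] dock on; wire := (-1, 2)
[1] seek_light off; pass (-1, 2)
[2] follow_wall on (inhibit); wire := none
[3] explore_frontier off; pass none
[4] recharge on (inhibit); wire := none
[5] grasp on (suppress); wire := (1, 3)
output (1, 3)
last writer: layer 5 = grasp

grasp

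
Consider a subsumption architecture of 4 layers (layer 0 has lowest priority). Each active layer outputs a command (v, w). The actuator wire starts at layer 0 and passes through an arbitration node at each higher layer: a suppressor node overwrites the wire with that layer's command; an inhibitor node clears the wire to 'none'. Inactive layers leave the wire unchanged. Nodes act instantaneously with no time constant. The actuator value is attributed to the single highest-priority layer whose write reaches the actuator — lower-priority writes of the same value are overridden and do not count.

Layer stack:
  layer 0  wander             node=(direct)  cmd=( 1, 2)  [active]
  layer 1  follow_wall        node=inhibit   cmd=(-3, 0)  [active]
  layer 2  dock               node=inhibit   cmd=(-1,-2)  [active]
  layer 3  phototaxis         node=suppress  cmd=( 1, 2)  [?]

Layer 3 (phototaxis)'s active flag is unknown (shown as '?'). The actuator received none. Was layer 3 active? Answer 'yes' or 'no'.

If layer 3 is active=yes:
  actuator would be (1, 2)
If layer 3 is active=no:
  actuator would be none
Observed none, so layer 3 was idle.

no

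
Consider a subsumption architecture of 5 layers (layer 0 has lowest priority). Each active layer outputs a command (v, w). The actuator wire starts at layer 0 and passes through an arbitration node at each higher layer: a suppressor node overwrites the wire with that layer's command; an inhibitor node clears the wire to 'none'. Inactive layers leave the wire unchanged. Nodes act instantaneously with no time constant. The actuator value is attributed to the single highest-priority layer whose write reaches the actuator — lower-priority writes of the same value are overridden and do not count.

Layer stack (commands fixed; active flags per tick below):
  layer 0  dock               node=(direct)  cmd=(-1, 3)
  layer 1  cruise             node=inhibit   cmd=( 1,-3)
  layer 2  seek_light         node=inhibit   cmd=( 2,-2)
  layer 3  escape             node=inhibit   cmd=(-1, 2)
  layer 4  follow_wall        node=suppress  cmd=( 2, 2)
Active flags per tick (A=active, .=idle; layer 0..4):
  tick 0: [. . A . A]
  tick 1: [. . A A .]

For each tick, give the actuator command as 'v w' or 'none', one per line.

tick 0:
  [0] dock off; wire := none
  [1] cruise off; pass none
  [2] seek_light on (inhibit); wire := none
  [3] escape off; pass none
  [4] follow_wall on (suppress); wire := (2, 2)
  output (2, 2)
tick 1:
  [0] dock off; wire := none
  [1] cruise off; pass none
  [2] seek_light on (inhibit); wire := none
  [3] escape on (inhibit); wire := none
  [4] follow_wall off; pass none
  output none

2 2
none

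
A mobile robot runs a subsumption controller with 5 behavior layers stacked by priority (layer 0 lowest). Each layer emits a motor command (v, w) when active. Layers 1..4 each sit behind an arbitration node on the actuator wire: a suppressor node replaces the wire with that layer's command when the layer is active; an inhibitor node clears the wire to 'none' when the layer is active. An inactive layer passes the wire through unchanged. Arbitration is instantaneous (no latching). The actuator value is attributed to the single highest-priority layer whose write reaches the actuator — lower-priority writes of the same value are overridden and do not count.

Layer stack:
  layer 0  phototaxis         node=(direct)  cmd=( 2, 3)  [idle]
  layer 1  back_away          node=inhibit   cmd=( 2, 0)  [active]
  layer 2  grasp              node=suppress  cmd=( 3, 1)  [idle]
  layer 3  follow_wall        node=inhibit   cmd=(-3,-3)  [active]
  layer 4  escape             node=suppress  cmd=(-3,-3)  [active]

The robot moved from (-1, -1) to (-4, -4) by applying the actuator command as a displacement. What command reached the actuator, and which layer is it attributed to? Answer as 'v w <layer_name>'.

displacement = (-4, -4) − (-1, -1) = (-3, -3)
layer 0 (phototaxis) idle — none
layer 1 (back_away) active — inhibits: none
layer 2 (grasp) idle — unchanged: none
layer 3 (follow_wall) active — inhibits: none
layer 4 (escape) active — suppresses: (-3, -3)
→ actuator (-3, -3) — from layer 4 (escape)

-3 -3 escape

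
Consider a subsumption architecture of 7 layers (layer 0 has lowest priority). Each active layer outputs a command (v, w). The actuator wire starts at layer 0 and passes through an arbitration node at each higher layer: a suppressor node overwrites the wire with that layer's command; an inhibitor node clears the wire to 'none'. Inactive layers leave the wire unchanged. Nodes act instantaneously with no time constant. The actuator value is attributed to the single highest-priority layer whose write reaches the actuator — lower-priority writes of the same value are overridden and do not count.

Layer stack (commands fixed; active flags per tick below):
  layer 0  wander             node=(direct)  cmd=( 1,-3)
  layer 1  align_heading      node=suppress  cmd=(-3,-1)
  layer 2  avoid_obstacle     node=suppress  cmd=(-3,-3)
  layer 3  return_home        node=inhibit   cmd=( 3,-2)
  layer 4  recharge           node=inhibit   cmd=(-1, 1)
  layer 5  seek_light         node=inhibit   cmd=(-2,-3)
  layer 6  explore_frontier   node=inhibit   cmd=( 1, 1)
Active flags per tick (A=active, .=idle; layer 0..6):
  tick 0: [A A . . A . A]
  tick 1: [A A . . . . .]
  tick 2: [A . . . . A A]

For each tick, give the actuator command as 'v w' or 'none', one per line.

none
-3 -1
none

tick 0:
  layer 0 (wander) active — direct: (1, -3)
  layer 1 (align_heading) active — suppresses: (-3, -1)
  layer 2 (avoid_obstacle) idle — unchanged: (-3, -1)
  layer 3 (return_home) idle — unchanged: (-3, -1)
  layer 4 (recharge) active — inhibits: none
  layer 5 (seek_light) idle — unchanged: none
  layer 6 (explore_frontier) active — inhibits: none
  → actuator none
tick 1:
  layer 0 (wander) active — direct: (1, -3)
  layer 1 (align_heading) active — suppresses: (-3, -1)
  layer 2 (avoid_obstacle) idle — unchanged: (-3, -1)
  layer 3 (return_home) idle — unchanged: (-3, -1)
  layer 4 (recharge) idle — unchanged: (-3, -1)
  layer 5 (seek_light) idle — unchanged: (-3, -1)
  layer 6 (explore_frontier) idle — unchanged: (-3, -1)
  → actuator (-3, -1)
tick 2:
  layer 0 (wander) active — direct: (1, -3)
  layer 1 (align_heading) idle — unchanged: (1, -3)
  layer 2 (avoid_obstacle) idle — unchanged: (1, -3)
  layer 3 (return_home) idle — unchanged: (1, -3)
  layer 4 (recharge) idle — unchanged: (1, -3)
  layer 5 (seek_light) active — inhibits: none
  layer 6 (explore_frontier) active — inhibits: none
  → actuator none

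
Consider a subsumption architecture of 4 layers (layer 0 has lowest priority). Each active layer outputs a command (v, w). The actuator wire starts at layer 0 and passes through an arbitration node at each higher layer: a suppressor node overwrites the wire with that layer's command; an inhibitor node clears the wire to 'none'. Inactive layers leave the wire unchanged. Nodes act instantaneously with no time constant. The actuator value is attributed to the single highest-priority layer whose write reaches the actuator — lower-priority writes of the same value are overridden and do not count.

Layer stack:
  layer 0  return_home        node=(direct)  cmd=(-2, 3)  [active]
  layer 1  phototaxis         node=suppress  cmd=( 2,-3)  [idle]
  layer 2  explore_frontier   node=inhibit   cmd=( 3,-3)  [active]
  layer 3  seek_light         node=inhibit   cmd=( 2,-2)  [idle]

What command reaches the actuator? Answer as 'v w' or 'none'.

L0 return_home: active, feeds wire = (-2, 3)
L1 phototaxis: idle → wire stays (-2, 3)
L2 explore_frontier: active, inhibitor → wire = none
L3 seek_light: idle → wire stays none
actuator = none

none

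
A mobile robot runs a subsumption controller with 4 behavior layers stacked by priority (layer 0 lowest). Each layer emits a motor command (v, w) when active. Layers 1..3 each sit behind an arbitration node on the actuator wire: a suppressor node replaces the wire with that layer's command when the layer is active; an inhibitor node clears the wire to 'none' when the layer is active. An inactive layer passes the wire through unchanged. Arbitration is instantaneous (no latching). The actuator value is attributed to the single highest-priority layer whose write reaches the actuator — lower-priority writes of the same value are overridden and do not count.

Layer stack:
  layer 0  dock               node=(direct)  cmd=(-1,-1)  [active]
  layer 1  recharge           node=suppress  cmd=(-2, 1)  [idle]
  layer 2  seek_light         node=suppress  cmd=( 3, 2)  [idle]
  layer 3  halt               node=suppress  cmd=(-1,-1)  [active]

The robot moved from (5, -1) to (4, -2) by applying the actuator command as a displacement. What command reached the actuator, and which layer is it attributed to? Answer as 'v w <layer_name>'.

-1 -1 halt

displacement = (4, -2) − (5, -1) = (-1, -1)
[0] dock on; wire := (-1, -1)
[1] recharge off; pass (-1, -1)
[2] seek_light off; pass (-1, -1)
[3] halt on (suppress); wire := (-1, -1)
output (-1, -1) — from layer 3 (halt)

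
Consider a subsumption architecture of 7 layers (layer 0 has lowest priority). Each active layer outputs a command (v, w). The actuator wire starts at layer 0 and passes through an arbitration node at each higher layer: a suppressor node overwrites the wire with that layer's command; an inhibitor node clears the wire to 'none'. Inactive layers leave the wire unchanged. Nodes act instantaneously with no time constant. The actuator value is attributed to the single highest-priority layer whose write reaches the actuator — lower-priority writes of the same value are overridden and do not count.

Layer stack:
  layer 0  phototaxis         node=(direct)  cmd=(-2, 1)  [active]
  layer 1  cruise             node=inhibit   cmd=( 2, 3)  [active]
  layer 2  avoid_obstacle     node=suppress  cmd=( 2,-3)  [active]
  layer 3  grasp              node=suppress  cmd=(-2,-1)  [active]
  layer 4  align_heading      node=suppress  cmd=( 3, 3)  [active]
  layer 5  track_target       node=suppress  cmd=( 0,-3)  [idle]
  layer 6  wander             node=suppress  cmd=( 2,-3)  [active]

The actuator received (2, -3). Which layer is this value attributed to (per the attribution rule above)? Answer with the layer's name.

layer 0 (phototaxis) active — direct: (-2, 1)
layer 1 (cruise) active — inhibits: none
layer 2 (avoid_obstacle) active — suppresses: (2, -3)
layer 3 (grasp) active — suppresses: (-2, -1)
layer 4 (align_heading) active — suppresses: (3, 3)
layer 5 (track_target) idle — unchanged: (3, 3)
layer 6 (wander) active — suppresses: (2, -3)
→ actuator (2, -3)
last writer: layer 6 = wander

wander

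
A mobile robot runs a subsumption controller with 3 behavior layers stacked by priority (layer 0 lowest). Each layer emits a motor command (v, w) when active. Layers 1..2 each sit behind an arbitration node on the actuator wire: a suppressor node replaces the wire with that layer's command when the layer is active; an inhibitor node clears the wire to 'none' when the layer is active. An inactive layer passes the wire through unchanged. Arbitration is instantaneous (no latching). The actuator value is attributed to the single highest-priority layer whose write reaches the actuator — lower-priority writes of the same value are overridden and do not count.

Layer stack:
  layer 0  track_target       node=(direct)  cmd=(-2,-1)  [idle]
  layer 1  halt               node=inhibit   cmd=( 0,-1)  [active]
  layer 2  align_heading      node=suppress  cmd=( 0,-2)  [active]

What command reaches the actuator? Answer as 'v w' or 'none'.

0 -2

L0 track_target: idle → wire = none
L1 halt: active, inhibitor → wire = none
L2 align_heading: active, suppressor → wire = (0, -2)
actuator = (0, -2)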